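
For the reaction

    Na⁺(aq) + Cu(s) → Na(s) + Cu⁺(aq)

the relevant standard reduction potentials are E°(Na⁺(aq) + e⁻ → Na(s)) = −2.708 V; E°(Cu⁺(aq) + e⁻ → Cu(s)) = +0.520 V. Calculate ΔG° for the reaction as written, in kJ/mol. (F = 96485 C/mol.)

In the reaction as written Na⁺(aq) is reduced, so the Na⁺/Na couple is the cathode and Cu⁺/Cu is the anode.
E°cell = −2.708 − (+0.520) = −3.228 V; balancing electrons gives n = 1.
ΔG° = −nFE°cell = −(1)(96485)(−3.228) J/mol = +311 kJ/mol.

+311 kJ/mol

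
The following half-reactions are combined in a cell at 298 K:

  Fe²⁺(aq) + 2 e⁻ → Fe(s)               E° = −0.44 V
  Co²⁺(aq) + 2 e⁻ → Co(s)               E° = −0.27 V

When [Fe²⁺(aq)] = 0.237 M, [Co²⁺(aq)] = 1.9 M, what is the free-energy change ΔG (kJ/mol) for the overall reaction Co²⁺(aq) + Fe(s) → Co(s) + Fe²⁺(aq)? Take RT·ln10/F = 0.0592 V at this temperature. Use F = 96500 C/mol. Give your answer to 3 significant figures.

−38.0 kJ/mol

The standard cell potential is −0.27 − (−0.44) = +0.17 V, with n = 2 electrons in the balanced equation.
The reaction quotient is [Fe²⁺(aq)] / [Co²⁺(aq)] = 0.125; by Nernst, E = +0.17 − (0.0592/2)(−0.904) = +0.1968 V.
ΔG = −nFE = −(2)(96500)(+0.1968) J/mol = −38.0 kJ/mol.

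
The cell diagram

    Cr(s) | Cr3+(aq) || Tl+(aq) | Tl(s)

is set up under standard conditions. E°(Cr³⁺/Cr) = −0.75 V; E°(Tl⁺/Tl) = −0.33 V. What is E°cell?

By convention the left-hand electrode in cell notation is the anode (oxidation) and the right-hand electrode is the cathode (reduction).
E°cell = E°(right) − E°(left) = −0.33 − (−0.75) = +0.42 V.

+0.42 V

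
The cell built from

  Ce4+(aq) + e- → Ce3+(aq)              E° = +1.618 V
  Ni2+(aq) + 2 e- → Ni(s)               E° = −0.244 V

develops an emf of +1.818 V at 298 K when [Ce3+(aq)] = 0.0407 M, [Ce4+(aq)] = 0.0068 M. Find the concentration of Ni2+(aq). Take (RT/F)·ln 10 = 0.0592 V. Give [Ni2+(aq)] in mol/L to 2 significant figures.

0.86 M

With Ce⁴⁺/Ce³⁺ at the cathode and Ni²⁺/Ni at the anode, E°cell = +1.618 − (−0.244) = +1.862 V (n = 2).
Since E = E° − (0.0592/n)·log Q, log Q = n(E° − E)/0.0592 = 1.486.
For 2 Ce4+(aq) + Ni(s) → 2 Ce3+(aq) + Ni2+(aq), the reaction quotient is Q = ([Ce3+(aq)]^2·[Ni2+(aq)]) / [Ce4+(aq)]^2.
Substituting the known concentrations and solving, log [Ni2+(aq)] = −0.068 and [Ni2+(aq)] = 0.86 M.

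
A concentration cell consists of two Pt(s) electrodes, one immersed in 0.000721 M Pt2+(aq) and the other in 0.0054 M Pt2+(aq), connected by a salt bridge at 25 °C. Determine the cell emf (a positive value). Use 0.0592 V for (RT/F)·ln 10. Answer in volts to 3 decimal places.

For a concentration cell E°cell = 0, since both electrodes use the same couple.
The compartment with the higher Pt2+(aq) concentration (0.0054 M) acts as the cathode; ions are reduced there and produced at the dilute (0.000721 M) anode.
With n = 2, Ecell = −(0.0592/2)·log([dilute]/[conc]) = −(0.0592/2)·log(0.000721/0.0054) = +0.026 V.

0.026 V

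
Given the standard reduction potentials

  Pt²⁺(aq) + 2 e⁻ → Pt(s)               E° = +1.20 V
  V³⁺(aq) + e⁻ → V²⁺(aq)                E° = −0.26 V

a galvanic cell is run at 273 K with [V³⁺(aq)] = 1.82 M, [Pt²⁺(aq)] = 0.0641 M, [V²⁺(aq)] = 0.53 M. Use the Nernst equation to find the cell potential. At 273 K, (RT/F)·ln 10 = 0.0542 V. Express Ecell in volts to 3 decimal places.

Pt²⁺/Pt is reduced (cathode, E° = +1.20 V) and V³⁺/V²⁺ is oxidized (anode).
The standard potential is +1.20 − (−0.26) = +1.46 V and the balanced reaction transfers n = 2 electrons.
For the overall reaction Pt²⁺(aq) + 2 V²⁺(aq) → Pt(s) + 2 V³⁺(aq), Q = [V³⁺(aq)]^2 / ([Pt²⁺(aq)]·[V²⁺(aq)]^2) = 184, giving log Q = 2.265.
E = E° − (0.0542/n)·log Q = +1.46 − (0.0542/2)(2.265) = +1.399 V.

+1.399 V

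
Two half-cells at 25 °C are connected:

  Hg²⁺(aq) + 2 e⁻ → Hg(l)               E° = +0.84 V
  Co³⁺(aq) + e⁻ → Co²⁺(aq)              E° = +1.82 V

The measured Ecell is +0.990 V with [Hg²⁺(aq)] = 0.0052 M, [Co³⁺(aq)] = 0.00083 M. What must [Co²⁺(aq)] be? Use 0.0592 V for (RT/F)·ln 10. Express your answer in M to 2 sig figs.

0.0078 M

Co³⁺/Co²⁺ is the cathode (higher E°); E°cell = +1.82 − (+0.84) = +0.98 V with n = 2.
Rearranging E = E° − (0.0592/n)·log Q gives log Q = 2(+0.98 − (+0.990))/0.0592 = −0.338.
The balanced reaction is 2 Co³⁺(aq) + Hg(l) → 2 Co²⁺(aq) + Hg²⁺(aq), so Q = ([Co²⁺(aq)]^2·[Hg²⁺(aq)]) / [Co³⁺(aq)]^2.
Isolating [Co²⁺(aq)] in Q = 10^{−0.338} yields log [Co²⁺(aq)] = −2.108, i.e. 0.0078 M.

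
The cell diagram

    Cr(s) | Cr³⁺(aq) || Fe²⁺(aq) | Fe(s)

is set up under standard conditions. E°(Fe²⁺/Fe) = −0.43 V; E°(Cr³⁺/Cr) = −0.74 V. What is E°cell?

By convention the left-hand electrode in cell notation is the anode (oxidation) and the right-hand electrode is the cathode (reduction).
E°cell = E°(right) − E°(left) = −0.43 − (−0.74) = +0.31 V.

+0.31 V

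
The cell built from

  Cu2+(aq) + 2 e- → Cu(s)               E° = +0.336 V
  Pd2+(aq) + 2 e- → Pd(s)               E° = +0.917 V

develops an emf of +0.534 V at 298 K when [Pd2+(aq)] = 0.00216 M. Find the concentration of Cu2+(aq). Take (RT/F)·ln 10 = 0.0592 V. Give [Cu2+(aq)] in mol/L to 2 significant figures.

0.084 M

With Pd²⁺/Pd at the cathode and Cu²⁺/Cu at the anode, E°cell = +0.917 − (+0.336) = +0.581 V (n = 2).
Since E = E° − (0.0592/n)·log Q, log Q = n(E° − E)/0.0592 = 1.588.
The balanced reaction is Pd2+(aq) + Cu(s) → Pd(s) + Cu2+(aq), so Q = [Cu2+(aq)] / [Pd2+(aq)].
Isolating [Cu2+(aq)] in Q = 10^{1.588} yields log [Cu2+(aq)] = −1.078, i.e. 0.084 M.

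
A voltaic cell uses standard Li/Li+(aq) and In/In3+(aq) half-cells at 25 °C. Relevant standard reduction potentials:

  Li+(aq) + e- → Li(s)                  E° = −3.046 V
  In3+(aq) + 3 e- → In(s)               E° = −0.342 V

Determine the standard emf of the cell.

The In³⁺/In couple has the higher E°, so In ion is reduced (cathode) and Li is oxidized (anode).
E°cell = E°(cathode) − E°(anode) = −0.342 − (−3.046) = +2.704 V.

+2.704 V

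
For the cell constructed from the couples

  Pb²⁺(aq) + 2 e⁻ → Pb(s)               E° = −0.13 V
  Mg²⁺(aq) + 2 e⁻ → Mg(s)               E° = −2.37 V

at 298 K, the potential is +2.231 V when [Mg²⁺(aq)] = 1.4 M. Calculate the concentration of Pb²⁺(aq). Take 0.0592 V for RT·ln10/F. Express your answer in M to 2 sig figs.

The Pb²⁺/Pb couple has the larger reduction potential, so it is the cathode: E°cell = −0.13 − (−2.37) = +2.24 V and n = 2.
Since E = E° − (0.0592/n)·log Q, log Q = n(E° − E)/0.0592 = 0.304.
Balancing electrons gives Pb²⁺(aq) + Mg(s) → Pb(s) + Mg²⁺(aq); thus Q = [Mg²⁺(aq)] / [Pb²⁺(aq)].
Isolating [Pb²⁺(aq)] in Q = 10^{0.304} yields log [Pb²⁺(aq)] = −0.158, i.e. 0.70 M.

0.70 M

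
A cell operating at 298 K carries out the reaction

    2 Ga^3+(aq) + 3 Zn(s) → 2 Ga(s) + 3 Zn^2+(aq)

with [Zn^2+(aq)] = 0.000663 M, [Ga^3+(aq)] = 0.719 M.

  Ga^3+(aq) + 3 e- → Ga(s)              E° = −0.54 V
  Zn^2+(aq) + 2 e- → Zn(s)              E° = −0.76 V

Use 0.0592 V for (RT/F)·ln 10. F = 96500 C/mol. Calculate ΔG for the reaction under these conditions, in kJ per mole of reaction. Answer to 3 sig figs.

−180 kJ/mol

With Ga³⁺/Ga reduced at the cathode, E°cell = −0.54 − (−0.76) = +0.22 V and n = 6.
Q = [Zn^2+(aq)]^3 / [Ga^3+(aq)]^2 = 5.64×10^−10, so log Q = −9.249 and E = +0.22 − (0.0592/6)(−9.249) = +0.3113 V.
ΔG = −nFE = −(6)(96500)(+0.3113) J/mol = −180 kJ/mol.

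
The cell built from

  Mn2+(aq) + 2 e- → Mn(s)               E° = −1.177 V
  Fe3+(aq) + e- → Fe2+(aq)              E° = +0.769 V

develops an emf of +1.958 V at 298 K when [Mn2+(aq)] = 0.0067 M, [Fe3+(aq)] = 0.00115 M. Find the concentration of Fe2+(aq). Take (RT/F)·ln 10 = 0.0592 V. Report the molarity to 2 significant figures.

With Fe³⁺/Fe²⁺ at the cathode and Mn²⁺/Mn at the anode, E°cell = +0.769 − (−1.177) = +1.946 V (n = 2).
Rearranging E = E° − (0.0592/n)·log Q gives log Q = 2(+1.946 − (+1.958))/0.0592 = −0.405.
Balancing electrons gives 2 Fe3+(aq) + Mn(s) → 2 Fe2+(aq) + Mn2+(aq); thus Q = ([Fe2+(aq)]^2·[Mn2+(aq)]) / [Fe3+(aq)]^2.
Solving for the unknown gives log [Fe2+(aq)] = −2.055, so [Fe2+(aq)] ≈ 0.0088 M.

0.0088 M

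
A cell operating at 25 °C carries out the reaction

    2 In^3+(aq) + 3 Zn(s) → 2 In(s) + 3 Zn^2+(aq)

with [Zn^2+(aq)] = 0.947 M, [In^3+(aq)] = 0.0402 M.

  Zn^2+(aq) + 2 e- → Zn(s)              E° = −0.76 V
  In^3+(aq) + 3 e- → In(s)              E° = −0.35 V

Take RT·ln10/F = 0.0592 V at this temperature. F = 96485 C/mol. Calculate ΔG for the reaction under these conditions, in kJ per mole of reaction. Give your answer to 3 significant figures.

The standard cell potential is −0.35 − (−0.76) = +0.41 V, with n = 6 electrons in the balanced equation.
Q = [Zn^2+(aq)]^3 / [In^3+(aq)]^2 = 526, so log Q = 2.721 and E = +0.41 − (0.0592/6)(2.721) = +0.3832 V.
ΔG = −nFE = −(6)(96485)(+0.3832) J/mol = −222 kJ/mol.

−222 kJ/mol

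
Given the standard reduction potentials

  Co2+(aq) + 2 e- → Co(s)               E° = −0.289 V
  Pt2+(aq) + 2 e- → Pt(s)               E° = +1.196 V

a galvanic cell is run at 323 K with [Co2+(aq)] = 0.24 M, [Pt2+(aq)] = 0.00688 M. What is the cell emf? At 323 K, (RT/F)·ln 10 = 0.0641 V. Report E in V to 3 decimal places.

+1.436 V

Since E°(Pt²⁺/Pt) > E°(Co²⁺/Co), Pt²⁺/Pt serves as the cathode.
E°cell = +1.196 − (−0.289) = +1.485 V, with n = 2 electrons transferred.
Balancing gives Pt2+(aq) + Co(s) → Pt(s) + Co2+(aq); hence Q = [Co2+(aq)] / [Pt2+(aq)] = 34.9 (log Q = 1.543).
E = E° − (0.0641/n)·log Q = +1.485 − (0.0641/2)(1.543) = +1.436 V.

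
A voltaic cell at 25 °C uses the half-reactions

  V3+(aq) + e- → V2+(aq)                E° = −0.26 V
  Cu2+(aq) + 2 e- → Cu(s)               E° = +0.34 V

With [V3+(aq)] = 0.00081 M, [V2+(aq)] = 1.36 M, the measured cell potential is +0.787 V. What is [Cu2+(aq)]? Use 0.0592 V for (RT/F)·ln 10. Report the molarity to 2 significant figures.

0.74 M

The Cu²⁺/Cu couple has the larger reduction potential, so it is the cathode: E°cell = +0.34 − (−0.26) = +0.60 V and n = 2.
Since E = E° − (0.0592/n)·log Q, log Q = n(E° − E)/0.0592 = −6.318.
For Cu2+(aq) + 2 V2+(aq) → Cu(s) + 2 V3+(aq), the reaction quotient is Q = [V3+(aq)]^2 / ([Cu2+(aq)]·[V2+(aq)]^2).
Solving for the unknown gives log [Cu2+(aq)] = −0.132, so [Cu2+(aq)] ≈ 0.74 M.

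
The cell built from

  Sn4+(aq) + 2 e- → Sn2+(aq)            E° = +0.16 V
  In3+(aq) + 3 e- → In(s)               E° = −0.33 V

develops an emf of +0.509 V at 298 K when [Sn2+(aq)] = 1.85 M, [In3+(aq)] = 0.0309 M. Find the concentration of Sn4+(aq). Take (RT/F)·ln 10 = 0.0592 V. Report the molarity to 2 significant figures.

0.80 M

The Sn⁴⁺/Sn²⁺ couple has the larger reduction potential, so it is the cathode: E°cell = +0.16 − (−0.33) = +0.49 V and n = 6.
Rearranging E = E° − (0.0592/n)·log Q gives log Q = 6(+0.49 − (+0.509))/0.0592 = −1.926.
For 3 Sn4+(aq) + 2 In(s) → 3 Sn2+(aq) + 2 In3+(aq), the reaction quotient is Q = ([Sn2+(aq)]^3·[In3+(aq)]^2) / [Sn4+(aq)]^3.
Substituting the known concentrations and solving, log [Sn4+(aq)] = −0.098 and [Sn4+(aq)] = 0.80 M.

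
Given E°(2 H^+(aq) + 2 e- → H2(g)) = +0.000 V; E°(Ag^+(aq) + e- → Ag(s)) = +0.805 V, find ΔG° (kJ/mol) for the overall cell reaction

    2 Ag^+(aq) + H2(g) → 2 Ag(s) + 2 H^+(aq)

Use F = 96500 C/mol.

In the reaction as written Ag^+(aq) is reduced, so the Ag⁺/Ag couple is the cathode and 2H⁺/H₂ is the anode.
E°cell = +0.805 − (+0.000) = +0.805 V; balancing electrons gives n = 2.
ΔG° = −nFE°cell = −(2)(96500)(+0.805) J/mol = −155 kJ/mol.

−155 kJ/mol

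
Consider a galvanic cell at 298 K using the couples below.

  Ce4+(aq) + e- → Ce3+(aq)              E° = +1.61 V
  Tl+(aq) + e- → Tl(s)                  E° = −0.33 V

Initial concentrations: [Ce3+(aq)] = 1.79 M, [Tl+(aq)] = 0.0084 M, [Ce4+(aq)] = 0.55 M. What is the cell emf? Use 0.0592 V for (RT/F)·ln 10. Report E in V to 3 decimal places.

Ce⁴⁺/Ce³⁺ is reduced (cathode, E° = +1.61 V) and Tl⁺/Tl is oxidized (anode).
The standard potential is +1.61 − (−0.33) = +1.94 V and the balanced reaction transfers n = 1 electron.
Balancing gives Ce4+(aq) + Tl(s) → Ce3+(aq) + Tl+(aq); hence Q = ([Ce3+(aq)]·[Tl+(aq)]) / [Ce4+(aq)] = 0.0273 (log Q = −1.563).
Applying E = E° − (RT ln10/nF)·log Q gives +1.94 − (0.0592/1)(−1.563) = +2.033 V.

+2.033 V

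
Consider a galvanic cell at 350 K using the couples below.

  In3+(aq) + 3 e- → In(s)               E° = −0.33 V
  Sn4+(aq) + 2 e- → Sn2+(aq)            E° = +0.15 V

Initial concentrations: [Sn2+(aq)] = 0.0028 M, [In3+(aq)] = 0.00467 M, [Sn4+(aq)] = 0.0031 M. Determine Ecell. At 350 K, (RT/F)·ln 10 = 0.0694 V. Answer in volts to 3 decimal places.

Sn⁴⁺/Sn²⁺ is reduced (cathode, E° = +0.15 V) and In³⁺/In is oxidized (anode).
The standard potential is +0.15 − (−0.33) = +0.48 V and the balanced reaction transfers n = 6 electrons.
The balanced reaction is 3 Sn4+(aq) + 2 In(s) → 3 Sn2+(aq) + 2 In3+(aq), so Q = ([Sn2+(aq)]^3·[In3+(aq)]^2) / [Sn4+(aq)]^3 = 1.61×10^−5 and log Q = −4.794.
E = E° − (0.0694/n)·log Q = +0.48 − (0.0694/6)(−4.794) = +0.535 V.

+0.535 V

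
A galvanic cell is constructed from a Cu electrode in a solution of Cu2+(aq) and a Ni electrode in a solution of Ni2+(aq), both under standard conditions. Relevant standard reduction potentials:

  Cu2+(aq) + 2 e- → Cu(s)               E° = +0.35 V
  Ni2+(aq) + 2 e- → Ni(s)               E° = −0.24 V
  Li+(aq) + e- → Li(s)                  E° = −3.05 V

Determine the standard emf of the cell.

The Cu²⁺/Cu couple has the higher E°, so Cu ion is reduced (cathode) and Ni is oxidized (anode).
E°cell = E°(cathode) − E°(anode) = +0.35 − (−0.24) = +0.59 V.

+0.59 V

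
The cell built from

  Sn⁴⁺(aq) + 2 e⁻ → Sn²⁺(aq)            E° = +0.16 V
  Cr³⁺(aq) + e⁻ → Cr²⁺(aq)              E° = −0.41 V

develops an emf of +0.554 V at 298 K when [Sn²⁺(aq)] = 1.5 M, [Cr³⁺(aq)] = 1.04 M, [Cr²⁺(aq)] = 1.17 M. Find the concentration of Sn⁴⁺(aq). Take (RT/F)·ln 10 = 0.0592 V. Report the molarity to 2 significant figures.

Sn⁴⁺/Sn²⁺ is the cathode (higher E°); E°cell = +0.16 − (−0.41) = +0.57 V with n = 2.
From the Nernst equation, log Q = n(E° − E)/0.0592 = 2·(+0.57 − (+0.554))/0.0592 = 0.541.
Balancing electrons gives Sn⁴⁺(aq) + 2 Cr²⁺(aq) → Sn²⁺(aq) + 2 Cr³⁺(aq); thus Q = ([Sn²⁺(aq)]·[Cr³⁺(aq)]^2) / ([Sn⁴⁺(aq)]·[Cr²⁺(aq)]^2).
Substituting the known concentrations and solving, log [Sn⁴⁺(aq)] = −0.467 and [Sn⁴⁺(aq)] = 0.34 M.

0.34 M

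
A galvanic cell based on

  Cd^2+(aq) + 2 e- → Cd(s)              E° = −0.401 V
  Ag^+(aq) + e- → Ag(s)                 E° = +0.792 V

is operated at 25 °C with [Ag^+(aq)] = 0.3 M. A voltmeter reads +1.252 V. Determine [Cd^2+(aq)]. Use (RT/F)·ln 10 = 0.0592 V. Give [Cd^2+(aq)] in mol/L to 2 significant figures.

0.00091 M

With Ag⁺/Ag at the cathode and Cd²⁺/Cd at the anode, E°cell = +0.792 − (−0.401) = +1.193 V (n = 2).
Rearranging E = E° − (0.0592/n)·log Q gives log Q = 2(+1.193 − (+1.252))/0.0592 = −1.993.
Balancing electrons gives 2 Ag^+(aq) + Cd(s) → 2 Ag(s) + Cd^2+(aq); thus Q = [Cd^2+(aq)] / [Ag^+(aq)]^2.
Solving for the unknown gives log [Cd^2+(aq)] = −3.039, so [Cd^2+(aq)] ≈ 0.00091 M.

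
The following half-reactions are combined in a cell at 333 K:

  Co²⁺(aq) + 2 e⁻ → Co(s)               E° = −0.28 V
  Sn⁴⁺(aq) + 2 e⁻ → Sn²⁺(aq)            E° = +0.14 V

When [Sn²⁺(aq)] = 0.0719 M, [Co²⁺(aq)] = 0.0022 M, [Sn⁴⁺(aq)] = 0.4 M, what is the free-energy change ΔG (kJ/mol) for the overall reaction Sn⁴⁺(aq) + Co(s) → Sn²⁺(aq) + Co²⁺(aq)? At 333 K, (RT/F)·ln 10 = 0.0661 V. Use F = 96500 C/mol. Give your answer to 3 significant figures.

−103 kJ/mol

E°cell = +0.14 − (−0.28) = +0.42 V; the balanced reaction transfers n = 2 electrons.
Here Q = ([Sn²⁺(aq)]·[Co²⁺(aq)]) / [Sn⁴⁺(aq)] = 0.000395 (log Q = −3.403), giving E = +0.42 − (0.0661/2)·(−3.403) = +0.5325 V.
Then ΔG = −nFE = −2 × 96500 × +0.5325 J/mol = −103 kJ/mol.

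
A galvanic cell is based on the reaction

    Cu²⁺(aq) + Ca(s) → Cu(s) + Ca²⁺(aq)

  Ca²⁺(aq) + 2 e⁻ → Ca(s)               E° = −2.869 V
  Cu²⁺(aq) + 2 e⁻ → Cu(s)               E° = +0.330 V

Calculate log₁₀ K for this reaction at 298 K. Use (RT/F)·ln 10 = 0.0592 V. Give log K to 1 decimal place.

The Cu²⁺/Cu couple is reduced (cathode); E°cell = +0.330 − (−2.869) = +3.199 V with n = 2.
At equilibrium E = 0, so log K = nE°cell / 0.0592 = (2)(+3.199) / 0.0592 = 108.1.

log K = 108.1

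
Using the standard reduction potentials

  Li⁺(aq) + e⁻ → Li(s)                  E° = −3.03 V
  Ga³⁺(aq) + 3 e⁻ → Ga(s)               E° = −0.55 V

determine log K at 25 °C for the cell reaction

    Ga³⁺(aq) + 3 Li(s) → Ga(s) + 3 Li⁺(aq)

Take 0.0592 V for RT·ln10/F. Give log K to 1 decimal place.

The Ga³⁺/Ga couple is reduced (cathode); E°cell = −0.55 − (−3.03) = +2.48 V with n = 3.
At equilibrium E = 0, so log K = nE°cell / 0.0592 = (3)(+2.48) / 0.0592 = 125.7.

log K = 125.7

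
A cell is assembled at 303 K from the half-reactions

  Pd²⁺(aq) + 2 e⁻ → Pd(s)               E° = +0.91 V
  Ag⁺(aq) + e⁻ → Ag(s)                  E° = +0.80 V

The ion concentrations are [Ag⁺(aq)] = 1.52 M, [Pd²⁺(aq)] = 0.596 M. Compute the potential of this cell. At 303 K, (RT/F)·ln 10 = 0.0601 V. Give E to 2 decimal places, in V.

+0.09 V

Since E°(Pd²⁺/Pd) > E°(Ag⁺/Ag), Pd²⁺/Pd serves as the cathode.
The standard potential is +0.91 − (+0.80) = +0.11 V and the balanced reaction transfers n = 2 electrons.
Balancing gives Pd²⁺(aq) + 2 Ag(s) → Pd(s) + 2 Ag⁺(aq); hence Q = [Ag⁺(aq)]^2 / [Pd²⁺(aq)] = 3.88 (log Q = 0.588).
Applying E = E° − (RT ln10/nF)·log Q gives +0.11 − (0.0601/2)(0.588) = +0.09 V.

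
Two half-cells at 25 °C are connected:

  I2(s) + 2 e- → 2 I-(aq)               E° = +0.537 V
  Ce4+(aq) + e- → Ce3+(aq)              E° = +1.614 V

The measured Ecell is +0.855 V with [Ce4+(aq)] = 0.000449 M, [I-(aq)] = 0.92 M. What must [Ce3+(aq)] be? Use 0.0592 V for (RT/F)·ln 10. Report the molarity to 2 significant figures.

Ce⁴⁺/Ce³⁺ is the cathode (higher E°); E°cell = +1.614 − (+0.537) = +1.077 V with n = 2.
From the Nernst equation, log Q = n(E° − E)/0.0592 = 2·(+1.077 − (+0.855))/0.0592 = 7.500.
Balancing electrons gives 2 Ce4+(aq) + 2 I-(aq) → 2 Ce3+(aq) + I2(s); thus Q = [Ce3+(aq)]^2 / ([Ce4+(aq)]^2·[I-(aq)]^2).
Solving for the unknown gives log [Ce3+(aq)] = 0.366, so [Ce3+(aq)] ≈ 2.3 M.

2.3 M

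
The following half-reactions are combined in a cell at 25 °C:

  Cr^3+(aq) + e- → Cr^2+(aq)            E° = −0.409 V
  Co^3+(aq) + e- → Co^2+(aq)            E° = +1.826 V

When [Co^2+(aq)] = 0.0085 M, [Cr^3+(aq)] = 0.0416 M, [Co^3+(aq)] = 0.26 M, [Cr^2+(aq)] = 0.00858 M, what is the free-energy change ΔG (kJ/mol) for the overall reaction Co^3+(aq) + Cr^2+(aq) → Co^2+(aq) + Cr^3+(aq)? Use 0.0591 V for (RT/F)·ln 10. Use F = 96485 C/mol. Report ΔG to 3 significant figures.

−220 kJ/mol

E°cell = +1.826 − (−0.409) = +2.235 V; the balanced reaction transfers n = 1 electron.
The reaction quotient is ([Co^2+(aq)]·[Cr^3+(aq)]) / ([Co^3+(aq)]·[Cr^2+(aq)]) = 0.159; by Nernst, E = +2.235 − (0.0591/1)(−0.800) = +2.2823 V.
ΔG = −nFE = −(1)(96485)(+2.2823) J/mol = −220 kJ/mol.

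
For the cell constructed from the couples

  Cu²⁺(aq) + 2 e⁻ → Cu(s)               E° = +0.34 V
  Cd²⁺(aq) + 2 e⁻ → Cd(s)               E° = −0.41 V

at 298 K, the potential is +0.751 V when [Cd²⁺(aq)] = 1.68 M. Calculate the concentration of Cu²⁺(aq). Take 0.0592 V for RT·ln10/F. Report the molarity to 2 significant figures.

1.8 M

The Cu²⁺/Cu couple has the larger reduction potential, so it is the cathode: E°cell = +0.34 − (−0.41) = +0.75 V and n = 2.
Since E = E° − (0.0592/n)·log Q, log Q = n(E° − E)/0.0592 = −0.034.
Balancing electrons gives Cu²⁺(aq) + Cd(s) → Cu(s) + Cd²⁺(aq); thus Q = [Cd²⁺(aq)] / [Cu²⁺(aq)].
Solving for the unknown gives log [Cu²⁺(aq)] = 0.259, so [Cu²⁺(aq)] ≈ 1.8 M.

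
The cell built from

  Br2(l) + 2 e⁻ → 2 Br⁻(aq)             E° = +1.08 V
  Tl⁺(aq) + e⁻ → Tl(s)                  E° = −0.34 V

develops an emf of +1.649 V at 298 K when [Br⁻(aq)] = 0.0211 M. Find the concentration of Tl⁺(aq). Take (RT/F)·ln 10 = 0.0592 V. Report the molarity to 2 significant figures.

The Br₂/Br⁻ couple has the larger reduction potential, so it is the cathode: E°cell = +1.08 − (−0.34) = +1.42 V and n = 2.
From the Nernst equation, log Q = n(E° − E)/0.0592 = 2·(+1.42 − (+1.649))/0.0592 = −7.736.
The balanced reaction is Br2(l) + 2 Tl(s) → 2 Br⁻(aq) + 2 Tl⁺(aq), so Q = [Br⁻(aq)]^2·[Tl⁺(aq)]^2.
Isolating [Tl⁺(aq)] in Q = 10^{−7.736} yields log [Tl⁺(aq)] = −2.192, i.e. 0.0064 M.

0.0064 M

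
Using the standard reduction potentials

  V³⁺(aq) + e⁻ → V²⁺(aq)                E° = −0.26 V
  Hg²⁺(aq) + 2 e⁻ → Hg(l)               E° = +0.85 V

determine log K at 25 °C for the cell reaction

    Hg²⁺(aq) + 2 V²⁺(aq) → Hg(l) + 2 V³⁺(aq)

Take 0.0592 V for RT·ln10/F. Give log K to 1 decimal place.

The Hg²⁺/Hg couple is reduced (cathode); E°cell = +0.85 − (−0.26) = +1.11 V with n = 2.
At equilibrium E = 0, so log K = nE°cell / 0.0592 = (2)(+1.11) / 0.0592 = 37.5.

log K = 37.5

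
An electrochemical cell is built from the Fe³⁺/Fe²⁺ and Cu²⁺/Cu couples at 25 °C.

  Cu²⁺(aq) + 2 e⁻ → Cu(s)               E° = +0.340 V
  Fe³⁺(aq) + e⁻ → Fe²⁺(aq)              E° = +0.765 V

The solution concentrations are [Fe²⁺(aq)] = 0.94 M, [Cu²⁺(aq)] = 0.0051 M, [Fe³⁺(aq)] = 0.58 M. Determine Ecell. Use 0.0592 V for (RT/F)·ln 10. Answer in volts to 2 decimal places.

+0.48 V

The Fe³⁺/Fe²⁺ couple has the more positive E°, so it is the cathode; Cu²⁺/Cu is the anode.
The standard potential is +0.765 − (+0.340) = +0.425 V and the balanced reaction transfers n = 2 electrons.
The balanced reaction is 2 Fe³⁺(aq) + Cu(s) → 2 Fe²⁺(aq) + Cu²⁺(aq), so Q = ([Fe²⁺(aq)]^2·[Cu²⁺(aq)]) / [Fe³⁺(aq)]^2 = 0.0134 and log Q = −1.873.
By the Nernst equation, E = +0.425 − (0.0592/2)·(−1.873) = +0.48 V.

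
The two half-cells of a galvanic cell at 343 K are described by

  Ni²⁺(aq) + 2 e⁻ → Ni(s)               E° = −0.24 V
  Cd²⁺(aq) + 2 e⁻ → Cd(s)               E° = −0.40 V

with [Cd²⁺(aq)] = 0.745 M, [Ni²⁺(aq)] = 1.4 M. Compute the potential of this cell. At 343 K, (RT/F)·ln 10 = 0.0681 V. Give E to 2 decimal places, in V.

+0.17 V

Ni²⁺/Ni is reduced (cathode, E° = −0.24 V) and Cd²⁺/Cd is oxidized (anode).
E°cell = −0.24 − (−0.40) = +0.16 V, with n = 2 electrons transferred.
Balancing gives Ni²⁺(aq) + Cd(s) → Ni(s) + Cd²⁺(aq); hence Q = [Cd²⁺(aq)] / [Ni²⁺(aq)] = 0.532 (log Q = −0.274).
Applying E = E° − (RT ln10/nF)·log Q gives +0.16 − (0.0681/2)(−0.274) = +0.17 V.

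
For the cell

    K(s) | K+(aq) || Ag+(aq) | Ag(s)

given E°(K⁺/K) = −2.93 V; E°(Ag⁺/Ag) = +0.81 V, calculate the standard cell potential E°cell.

+3.74 V

By convention the left-hand electrode in cell notation is the anode (oxidation) and the right-hand electrode is the cathode (reduction).
E°cell = E°(right) − E°(left) = +0.81 − (−2.93) = +3.74 V.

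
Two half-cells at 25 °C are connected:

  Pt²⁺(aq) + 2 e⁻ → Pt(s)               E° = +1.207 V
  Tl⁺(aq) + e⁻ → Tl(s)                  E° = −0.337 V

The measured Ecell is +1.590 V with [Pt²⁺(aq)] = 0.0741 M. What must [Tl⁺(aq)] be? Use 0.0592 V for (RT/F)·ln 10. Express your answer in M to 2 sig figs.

With Pt²⁺/Pt at the cathode and Tl⁺/Tl at the anode, E°cell = +1.207 − (−0.337) = +1.544 V (n = 2).
Since E = E° − (0.0592/n)·log Q, log Q = n(E° − E)/0.0592 = −1.554.
The balanced reaction is Pt²⁺(aq) + 2 Tl(s) → Pt(s) + 2 Tl⁺(aq), so Q = [Tl⁺(aq)]^2 / [Pt²⁺(aq)].
Isolating [Tl⁺(aq)] in Q = 10^{−1.554} yields log [Tl⁺(aq)] = −1.342, i.e. 0.045 M.

0.045 M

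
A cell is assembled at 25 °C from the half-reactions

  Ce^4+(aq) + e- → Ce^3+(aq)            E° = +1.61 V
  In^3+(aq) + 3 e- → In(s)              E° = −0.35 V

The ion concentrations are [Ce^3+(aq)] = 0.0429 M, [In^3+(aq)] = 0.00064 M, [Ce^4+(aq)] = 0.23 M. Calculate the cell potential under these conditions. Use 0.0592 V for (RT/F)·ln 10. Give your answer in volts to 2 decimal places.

The Ce⁴⁺/Ce³⁺ couple has the more positive E°, so it is the cathode; In³⁺/In is the anode.
The standard potential is +1.61 − (−0.35) = +1.96 V and the balanced reaction transfers n = 3 electrons.
For the overall reaction 3 Ce^4+(aq) + In(s) → 3 Ce^3+(aq) + In^3+(aq), Q = ([Ce^3+(aq)]^3·[In^3+(aq)]) / [Ce^4+(aq)]^3 = 4.15×10^−6, giving log Q = −5.382.
Applying E = E° − (RT ln10/nF)·log Q gives +1.96 − (0.0592/3)(−5.382) = +2.07 V.

+2.07 V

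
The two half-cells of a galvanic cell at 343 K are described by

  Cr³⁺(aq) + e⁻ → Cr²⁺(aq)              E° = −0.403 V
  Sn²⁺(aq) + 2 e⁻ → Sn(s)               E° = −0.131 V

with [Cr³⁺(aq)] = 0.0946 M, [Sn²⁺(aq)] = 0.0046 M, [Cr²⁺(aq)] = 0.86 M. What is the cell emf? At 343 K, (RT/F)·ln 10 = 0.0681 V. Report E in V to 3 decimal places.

+0.258 V

Sn²⁺/Sn is reduced (cathode, E° = −0.131 V) and Cr³⁺/Cr²⁺ is oxidized (anode).
E°cell = E°cat − E°an = −0.131 − (−0.403) = +0.272 V; n = 2.
Balancing gives Sn²⁺(aq) + 2 Cr²⁺(aq) → Sn(s) + 2 Cr³⁺(aq); hence Q = [Cr³⁺(aq)]^2 / ([Sn²⁺(aq)]·[Cr²⁺(aq)]^2) = 2.63 (log Q = 0.420).
E = E° − (0.0681/n)·log Q = +0.272 − (0.0681/2)(0.420) = +0.258 V.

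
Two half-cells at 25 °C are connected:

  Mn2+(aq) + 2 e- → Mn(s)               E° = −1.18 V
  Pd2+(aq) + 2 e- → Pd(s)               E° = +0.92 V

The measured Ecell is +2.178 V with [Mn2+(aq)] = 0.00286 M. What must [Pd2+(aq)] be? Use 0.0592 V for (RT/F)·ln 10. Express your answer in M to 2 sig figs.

The Pd²⁺/Pd couple has the larger reduction potential, so it is the cathode: E°cell = +0.92 − (−1.18) = +2.10 V and n = 2.
Since E = E° − (0.0592/n)·log Q, log Q = n(E° − E)/0.0592 = −2.635.
For Pd2+(aq) + Mn(s) → Pd(s) + Mn2+(aq), the reaction quotient is Q = [Mn2+(aq)] / [Pd2+(aq)].
Substituting the known concentrations and solving, log [Pd2+(aq)] = 0.091 and [Pd2+(aq)] = 1.2 M.

1.2 M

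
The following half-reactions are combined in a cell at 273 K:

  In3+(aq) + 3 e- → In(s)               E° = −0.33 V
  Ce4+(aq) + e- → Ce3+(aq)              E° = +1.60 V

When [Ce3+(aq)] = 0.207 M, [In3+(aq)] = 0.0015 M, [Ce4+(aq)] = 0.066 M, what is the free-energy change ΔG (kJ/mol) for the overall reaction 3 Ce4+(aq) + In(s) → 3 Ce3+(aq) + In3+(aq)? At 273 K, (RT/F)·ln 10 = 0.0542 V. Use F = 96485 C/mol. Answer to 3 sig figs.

−566 kJ/mol

E°cell = +1.60 − (−0.33) = +1.93 V; the balanced reaction transfers n = 3 electrons.
Here Q = ([Ce3+(aq)]^3·[In3+(aq)]) / [Ce4+(aq)]^3 = 0.0463 (log Q = −1.335), giving E = +1.93 − (0.0542/3)·(−1.335) = +1.9541 V.
ΔG = −nFE = −(3)(96485)(+1.9541) J/mol = −566 kJ/mol.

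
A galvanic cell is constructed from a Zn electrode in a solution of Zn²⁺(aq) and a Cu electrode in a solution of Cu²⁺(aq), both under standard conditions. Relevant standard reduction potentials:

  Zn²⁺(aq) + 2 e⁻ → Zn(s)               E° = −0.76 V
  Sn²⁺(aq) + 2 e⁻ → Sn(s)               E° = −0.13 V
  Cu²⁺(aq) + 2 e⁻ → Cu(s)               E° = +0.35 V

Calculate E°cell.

+1.11 V

Of the two couples in this cell, the one with the more positive reduction potential is reduced at the cathode: here that is Cu²⁺/Cu (+0.35 V); Zn²⁺/Zn (−0.76 V) is the anode.
E°cell = E°(cathode) − E°(anode) = +0.35 − (−0.76) = +1.11 V.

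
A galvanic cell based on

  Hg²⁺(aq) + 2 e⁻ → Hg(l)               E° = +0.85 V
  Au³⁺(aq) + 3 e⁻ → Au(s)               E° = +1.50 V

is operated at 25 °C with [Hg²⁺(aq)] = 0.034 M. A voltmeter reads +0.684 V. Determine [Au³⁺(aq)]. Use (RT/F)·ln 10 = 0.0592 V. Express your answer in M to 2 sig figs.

With Au³⁺/Au at the cathode and Hg²⁺/Hg at the anode, E°cell = +1.50 − (+0.85) = +0.65 V (n = 6).
Since E = E° − (0.0592/n)·log Q, log Q = n(E° − E)/0.0592 = −3.446.
For 2 Au³⁺(aq) + 3 Hg(l) → 2 Au(s) + 3 Hg²⁺(aq), the reaction quotient is Q = [Hg²⁺(aq)]^3 / [Au³⁺(aq)]^2.
Substituting the known concentrations and solving, log [Au³⁺(aq)] = −0.480 and [Au³⁺(aq)] = 0.33 M.

0.33 M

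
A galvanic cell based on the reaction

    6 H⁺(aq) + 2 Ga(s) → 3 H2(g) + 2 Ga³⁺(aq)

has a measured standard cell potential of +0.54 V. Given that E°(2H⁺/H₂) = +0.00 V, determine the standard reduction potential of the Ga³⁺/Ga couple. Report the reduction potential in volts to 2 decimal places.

−0.54 V

In the reaction as written the 2H⁺/H₂ couple is reduced (cathode) and Ga³⁺/Ga is oxidized (anode), so E°cell = E°(2H⁺/H₂) − E°(Ga³⁺/Ga).
E°(Ga³⁺/Ga) = E°(cathode) − E°cell = +0.00 − (+0.54) = −0.54 V.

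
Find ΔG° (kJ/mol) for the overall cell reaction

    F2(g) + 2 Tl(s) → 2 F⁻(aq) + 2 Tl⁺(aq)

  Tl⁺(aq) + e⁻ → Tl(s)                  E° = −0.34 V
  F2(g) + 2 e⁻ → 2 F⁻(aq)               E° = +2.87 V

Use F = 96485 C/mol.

In the reaction as written F2(g) is reduced, so the F₂/F⁻ couple is the cathode and Tl⁺/Tl is the anode.
E°cell = +2.87 − (−0.34) = +3.21 V; balancing electrons gives n = 2.
ΔG° = −nFE°cell = −(2)(96485)(+3.21) J/mol = −619 kJ/mol.

−619 kJ/mol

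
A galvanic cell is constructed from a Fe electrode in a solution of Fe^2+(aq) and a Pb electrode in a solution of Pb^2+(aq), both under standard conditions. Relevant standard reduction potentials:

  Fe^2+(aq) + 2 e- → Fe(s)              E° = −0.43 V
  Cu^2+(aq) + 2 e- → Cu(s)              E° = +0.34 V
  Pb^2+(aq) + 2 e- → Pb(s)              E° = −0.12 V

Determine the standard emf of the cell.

+0.31 V

The Pb²⁺/Pb couple has the higher E°, so Pb ion is reduced (cathode) and Fe is oxidized (anode).
E°cell = E°(cathode) − E°(anode) = −0.12 − (−0.43) = +0.31 V.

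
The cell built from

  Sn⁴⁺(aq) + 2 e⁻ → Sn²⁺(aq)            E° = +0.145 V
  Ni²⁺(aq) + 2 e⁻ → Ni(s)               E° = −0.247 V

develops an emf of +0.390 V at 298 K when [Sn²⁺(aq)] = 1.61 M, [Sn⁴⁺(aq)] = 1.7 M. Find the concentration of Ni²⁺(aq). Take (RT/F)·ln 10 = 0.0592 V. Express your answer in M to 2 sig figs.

1.2 M

The Sn⁴⁺/Sn²⁺ couple has the larger reduction potential, so it is the cathode: E°cell = +0.145 − (−0.247) = +0.392 V and n = 2.
Rearranging E = E° − (0.0592/n)·log Q gives log Q = 2(+0.392 − (+0.390))/0.0592 = 0.068.
For Sn⁴⁺(aq) + Ni(s) → Sn²⁺(aq) + Ni²⁺(aq), the reaction quotient is Q = ([Sn²⁺(aq)]·[Ni²⁺(aq)]) / [Sn⁴⁺(aq)].
Substituting the known concentrations and solving, log [Ni²⁺(aq)] = 0.092 and [Ni²⁺(aq)] = 1.2 M.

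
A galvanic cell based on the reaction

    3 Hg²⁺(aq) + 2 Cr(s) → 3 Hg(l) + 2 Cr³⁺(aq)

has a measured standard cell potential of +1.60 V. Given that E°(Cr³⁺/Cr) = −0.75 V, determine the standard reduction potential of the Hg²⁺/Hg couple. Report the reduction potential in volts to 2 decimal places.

In the reaction as written the Hg²⁺/Hg couple is reduced (cathode) and Cr³⁺/Cr is oxidized (anode), so E°cell = E°(Hg²⁺/Hg) − E°(Cr³⁺/Cr).
E°(Hg²⁺/Hg) = E°cell + E°(anode) = +1.60 + (−0.75) = +0.85 V.

+0.85 V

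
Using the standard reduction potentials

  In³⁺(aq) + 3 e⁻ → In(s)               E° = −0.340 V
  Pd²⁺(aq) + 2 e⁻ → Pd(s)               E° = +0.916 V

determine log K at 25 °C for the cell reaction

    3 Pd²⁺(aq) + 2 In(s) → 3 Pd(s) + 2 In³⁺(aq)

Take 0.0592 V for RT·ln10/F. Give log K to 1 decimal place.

log K = 127.3

The Pd²⁺/Pd couple is reduced (cathode); E°cell = +0.916 − (−0.340) = +1.256 V with n = 6.
At equilibrium E = 0, so log K = nE°cell / 0.0592 = (6)(+1.256) / 0.0592 = 127.3.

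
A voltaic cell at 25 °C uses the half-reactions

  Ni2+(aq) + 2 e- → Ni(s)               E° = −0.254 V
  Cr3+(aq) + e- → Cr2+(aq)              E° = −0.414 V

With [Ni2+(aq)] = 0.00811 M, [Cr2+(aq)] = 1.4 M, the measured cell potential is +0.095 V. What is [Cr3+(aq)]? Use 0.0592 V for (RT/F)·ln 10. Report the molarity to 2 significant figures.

The Ni²⁺/Ni couple has the larger reduction potential, so it is the cathode: E°cell = −0.254 − (−0.414) = +0.160 V and n = 2.
Rearranging E = E° − (0.0592/n)·log Q gives log Q = 2(+0.160 − (+0.095))/0.0592 = 2.196.
For Ni2+(aq) + 2 Cr2+(aq) → Ni(s) + 2 Cr3+(aq), the reaction quotient is Q = [Cr3+(aq)]^2 / ([Ni2+(aq)]·[Cr2+(aq)]^2).
Substituting the known concentrations and solving, log [Cr3+(aq)] = 0.199 and [Cr3+(aq)] = 1.6 M.

1.6 M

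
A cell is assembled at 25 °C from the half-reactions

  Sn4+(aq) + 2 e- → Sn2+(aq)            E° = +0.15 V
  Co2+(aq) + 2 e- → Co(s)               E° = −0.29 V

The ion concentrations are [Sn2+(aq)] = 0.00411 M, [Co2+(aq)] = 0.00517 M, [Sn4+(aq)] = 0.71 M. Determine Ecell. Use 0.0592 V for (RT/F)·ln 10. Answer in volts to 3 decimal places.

Sn⁴⁺/Sn²⁺ is reduced (cathode, E° = +0.15 V) and Co²⁺/Co is oxidized (anode).
E°cell = +0.15 − (−0.29) = +0.44 V, with n = 2 electrons transferred.
The balanced reaction is Sn4+(aq) + Co(s) → Sn2+(aq) + Co2+(aq), so Q = ([Sn2+(aq)]·[Co2+(aq)]) / [Sn4+(aq)] = 2.99×10^−5 and log Q = −4.524.
E = E° − (0.0592/n)·log Q = +0.44 − (0.0592/2)(−4.524) = +0.574 V.

+0.574 V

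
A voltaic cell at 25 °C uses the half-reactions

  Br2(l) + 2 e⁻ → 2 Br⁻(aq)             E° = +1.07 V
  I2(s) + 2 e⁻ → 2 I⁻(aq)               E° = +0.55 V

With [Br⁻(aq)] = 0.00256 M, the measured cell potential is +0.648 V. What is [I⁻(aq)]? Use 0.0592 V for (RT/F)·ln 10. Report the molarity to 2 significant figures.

Br₂/Br⁻ is the cathode (higher E°); E°cell = +1.07 − (+0.55) = +0.52 V with n = 2.
From the Nernst equation, log Q = n(E° − E)/0.0592 = 2·(+0.52 − (+0.648))/0.0592 = −4.324.
For Br2(l) + 2 I⁻(aq) → 2 Br⁻(aq) + I2(s), the reaction quotient is Q = [Br⁻(aq)]^2 / [I⁻(aq)]^2.
Solving for the unknown gives log [I⁻(aq)] = −0.430, so [I⁻(aq)] ≈ 0.37 M.

0.37 M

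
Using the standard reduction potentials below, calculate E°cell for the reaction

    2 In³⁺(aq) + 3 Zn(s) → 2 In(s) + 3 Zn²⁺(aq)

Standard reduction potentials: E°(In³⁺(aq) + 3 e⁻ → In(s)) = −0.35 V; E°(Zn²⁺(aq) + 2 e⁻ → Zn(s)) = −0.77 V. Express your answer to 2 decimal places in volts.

+0.42 V

In the reaction as written, In³⁺(aq) is reduced (cathode) and Zn²⁺(aq) is produced by oxidation at the anode.
E°cell = E°(cathode) − E°(anode) = −0.35 − (−0.77) = +0.42 V.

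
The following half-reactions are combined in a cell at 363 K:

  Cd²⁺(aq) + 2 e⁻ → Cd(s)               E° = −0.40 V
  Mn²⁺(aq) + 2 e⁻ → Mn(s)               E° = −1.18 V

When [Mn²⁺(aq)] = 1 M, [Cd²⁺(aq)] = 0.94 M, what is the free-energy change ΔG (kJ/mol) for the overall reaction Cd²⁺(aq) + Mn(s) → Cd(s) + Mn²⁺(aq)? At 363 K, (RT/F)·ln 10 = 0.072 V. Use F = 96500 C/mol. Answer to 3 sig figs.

−150 kJ/mol

The standard cell potential is −0.40 − (−1.18) = +0.78 V, with n = 2 electrons in the balanced equation.
Here Q = [Mn²⁺(aq)] / [Cd²⁺(aq)] = 1.06 (log Q = 0.027), giving E = +0.78 − (0.072/2)·(0.027) = +0.7790 V.
Then ΔG = −nFE = −2 × 96500 × +0.7790 J/mol = −150 kJ/mol.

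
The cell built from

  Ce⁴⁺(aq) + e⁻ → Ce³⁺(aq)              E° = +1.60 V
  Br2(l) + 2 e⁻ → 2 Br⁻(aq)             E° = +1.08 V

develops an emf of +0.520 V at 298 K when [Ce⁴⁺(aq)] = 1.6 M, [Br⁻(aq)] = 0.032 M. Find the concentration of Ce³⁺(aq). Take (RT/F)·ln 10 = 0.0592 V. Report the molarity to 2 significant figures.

With Ce⁴⁺/Ce³⁺ at the cathode and Br₂/Br⁻ at the anode, E°cell = +1.60 − (+1.08) = +0.52 V (n = 2).
From the Nernst equation, log Q = n(E° − E)/0.0592 = 2·(+0.52 − (+0.520))/0.0592 = 0.000.
The balanced reaction is 2 Ce⁴⁺(aq) + 2 Br⁻(aq) → 2 Ce³⁺(aq) + Br2(l), so Q = [Ce³⁺(aq)]^2 / ([Ce⁴⁺(aq)]^2·[Br⁻(aq)]^2).
Isolating [Ce³⁺(aq)] in Q = 10^{0.000} yields log [Ce³⁺(aq)] = −1.291, i.e. 0.051 M.

0.051 M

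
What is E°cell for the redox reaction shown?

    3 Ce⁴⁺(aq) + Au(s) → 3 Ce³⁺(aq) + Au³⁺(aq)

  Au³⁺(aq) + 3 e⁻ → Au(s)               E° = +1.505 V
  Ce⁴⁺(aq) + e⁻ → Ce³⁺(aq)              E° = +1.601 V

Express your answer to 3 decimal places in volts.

Ce⁴⁺(aq) gains electrons, so the Ce⁴⁺/Ce³⁺ couple is the cathode; the Au³⁺/Au couple is the anode.
E°cell = E°(cathode) − E°(anode) = +1.601 − (+1.505) = +0.096 V.
The positive value indicates the reaction is spontaneous as written.

+0.096 V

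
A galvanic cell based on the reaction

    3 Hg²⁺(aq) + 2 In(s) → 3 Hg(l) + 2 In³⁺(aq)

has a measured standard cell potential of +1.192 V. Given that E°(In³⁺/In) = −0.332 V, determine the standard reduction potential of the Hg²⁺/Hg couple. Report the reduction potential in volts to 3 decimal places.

+0.860 V

In the reaction as written the Hg²⁺/Hg couple is reduced (cathode) and In³⁺/In is oxidized (anode), so E°cell = E°(Hg²⁺/Hg) − E°(In³⁺/In).
E°(Hg²⁺/Hg) = E°cell + E°(anode) = +1.192 + (−0.332) = +0.860 V.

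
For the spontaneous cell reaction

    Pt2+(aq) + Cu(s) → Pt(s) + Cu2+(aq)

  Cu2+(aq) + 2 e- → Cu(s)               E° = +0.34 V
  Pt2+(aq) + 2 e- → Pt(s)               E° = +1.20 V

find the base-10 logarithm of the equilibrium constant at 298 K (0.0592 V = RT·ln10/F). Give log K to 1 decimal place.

The Pt²⁺/Pt couple is reduced (cathode); E°cell = +1.20 − (+0.34) = +0.86 V with n = 2.
At equilibrium E = 0, so log K = nE°cell / 0.0592 = (2)(+0.86) / 0.0592 = 29.1.

log K = 29.1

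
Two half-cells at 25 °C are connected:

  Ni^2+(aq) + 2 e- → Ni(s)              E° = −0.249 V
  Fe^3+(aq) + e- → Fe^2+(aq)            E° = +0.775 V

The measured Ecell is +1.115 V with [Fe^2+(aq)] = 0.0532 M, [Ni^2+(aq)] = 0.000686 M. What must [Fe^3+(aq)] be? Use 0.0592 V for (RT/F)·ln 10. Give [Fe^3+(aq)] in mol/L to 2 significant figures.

0.048 M

With Fe³⁺/Fe²⁺ at the cathode and Ni²⁺/Ni at the anode, E°cell = +0.775 − (−0.249) = +1.024 V (n = 2).
From the Nernst equation, log Q = n(E° − E)/0.0592 = 2·(+1.024 − (+1.115))/0.0592 = −3.074.
Balancing electrons gives 2 Fe^3+(aq) + Ni(s) → 2 Fe^2+(aq) + Ni^2+(aq); thus Q = ([Fe^2+(aq)]^2·[Ni^2+(aq)]) / [Fe^3+(aq)]^2.
Isolating [Fe^3+(aq)] in Q = 10^{−3.074} yields log [Fe^3+(aq)] = −1.319, i.e. 0.048 M.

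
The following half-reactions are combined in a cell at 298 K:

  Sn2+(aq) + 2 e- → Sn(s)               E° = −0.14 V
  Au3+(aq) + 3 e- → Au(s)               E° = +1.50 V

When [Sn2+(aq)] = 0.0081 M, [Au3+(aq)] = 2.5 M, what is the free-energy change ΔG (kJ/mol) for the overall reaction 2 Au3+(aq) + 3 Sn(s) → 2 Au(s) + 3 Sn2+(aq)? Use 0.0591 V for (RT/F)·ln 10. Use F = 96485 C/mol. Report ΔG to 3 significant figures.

With Au³⁺/Au reduced at the cathode, E°cell = +1.50 − (−0.14) = +1.64 V and n = 6.
The reaction quotient is [Sn2+(aq)]^3 / [Au3+(aq)]^2 = 8.5×10^−8; by Nernst, E = +1.64 − (0.0591/6)(−7.070) = +1.7096 V.
Finally ΔG = −nFE = −(6)(96485 C/mol)(+1.7096 V) = −990 kJ/mol.

−990 kJ/mol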